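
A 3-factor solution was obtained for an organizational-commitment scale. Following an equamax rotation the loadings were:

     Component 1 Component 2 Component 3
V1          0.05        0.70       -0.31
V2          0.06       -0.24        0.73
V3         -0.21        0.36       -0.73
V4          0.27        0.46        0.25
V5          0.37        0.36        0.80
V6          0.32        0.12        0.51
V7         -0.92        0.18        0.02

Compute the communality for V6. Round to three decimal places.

0.377

h² = 0.32² + 0.12² + 0.51² = 0.1024 + 0.0144 + 0.2601 = 0.3769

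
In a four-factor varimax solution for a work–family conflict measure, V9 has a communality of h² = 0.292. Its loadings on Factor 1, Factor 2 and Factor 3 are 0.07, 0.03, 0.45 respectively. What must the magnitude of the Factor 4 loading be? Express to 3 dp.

Under orthogonal rotation h² = Σλ², so λ_Factor 4² = h² − (0.2083) = 0.292 − 0.2083 = 0.0837.
|λ| = √0.0837 = 0.2893.

0.289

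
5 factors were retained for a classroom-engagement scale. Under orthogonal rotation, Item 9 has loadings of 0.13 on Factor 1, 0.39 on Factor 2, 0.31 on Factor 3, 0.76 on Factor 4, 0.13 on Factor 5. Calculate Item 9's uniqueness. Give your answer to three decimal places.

0.140

h² = 0.13² + 0.39² + 0.31² + 0.76² + 0.13² = 0.0169 + 0.1521 + 0.0961 + 0.5776 + 0.0169 = 0.8596
Uniqueness u² = 1 − h² = 1 − 0.8596 = 0.1404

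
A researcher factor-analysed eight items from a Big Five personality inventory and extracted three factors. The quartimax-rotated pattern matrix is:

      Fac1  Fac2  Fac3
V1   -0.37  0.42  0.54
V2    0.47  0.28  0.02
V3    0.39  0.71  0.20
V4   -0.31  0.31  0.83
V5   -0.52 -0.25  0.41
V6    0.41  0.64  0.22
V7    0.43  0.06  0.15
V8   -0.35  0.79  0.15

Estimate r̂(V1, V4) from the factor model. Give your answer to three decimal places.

r̂ = Σ λ_i·λ_j across factors = (-0.37)(-0.31) + (0.42)(0.31) + (0.54)(0.83)
  = +0.1147 +0.1302 +0.4482 = 0.6931

0.693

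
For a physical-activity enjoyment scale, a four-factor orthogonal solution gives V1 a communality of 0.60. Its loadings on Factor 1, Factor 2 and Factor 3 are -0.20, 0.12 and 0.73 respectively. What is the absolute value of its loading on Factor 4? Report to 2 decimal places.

0.11

Under orthogonal rotation h² = Σλ², so λ_Factor 4² = h² − (0.5873) = 0.60 − 0.5873 = 0.0127.
|λ| = √0.0127 = 0.1127.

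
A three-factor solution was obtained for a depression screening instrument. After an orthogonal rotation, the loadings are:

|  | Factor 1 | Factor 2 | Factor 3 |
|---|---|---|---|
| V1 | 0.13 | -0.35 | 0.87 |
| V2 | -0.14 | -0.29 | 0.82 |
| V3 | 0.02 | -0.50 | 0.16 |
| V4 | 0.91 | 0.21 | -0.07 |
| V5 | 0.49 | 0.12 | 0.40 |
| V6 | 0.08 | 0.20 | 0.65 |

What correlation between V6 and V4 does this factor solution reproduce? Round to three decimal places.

r̂ = Σ λ_i·λ_j across factors = (0.08)(0.91) + (0.20)(0.21) + (0.65)(-0.07)
  = +0.0728 +0.0420 -0.0455 = 0.0693

0.069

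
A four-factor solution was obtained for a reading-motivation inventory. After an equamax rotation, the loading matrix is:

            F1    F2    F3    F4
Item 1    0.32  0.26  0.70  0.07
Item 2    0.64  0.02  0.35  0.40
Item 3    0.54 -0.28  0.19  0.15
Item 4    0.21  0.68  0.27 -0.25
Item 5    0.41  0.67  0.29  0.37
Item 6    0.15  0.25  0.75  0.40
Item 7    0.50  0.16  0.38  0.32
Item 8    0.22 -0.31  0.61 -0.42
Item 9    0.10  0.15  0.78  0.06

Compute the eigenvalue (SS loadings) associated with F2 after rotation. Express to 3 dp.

SS loadings for F2 = 0.26² + 0.02² + (-0.28)² + 0.68² + 0.67² + 0.25² + 0.16² + (-0.31)² + 0.15² = 0.0676 + 0.0004 + 0.0784 + 0.4624 + 0.4489 + 0.0625 + 0.0256 + 0.0961 + 0.0225 = 1.2644

1.264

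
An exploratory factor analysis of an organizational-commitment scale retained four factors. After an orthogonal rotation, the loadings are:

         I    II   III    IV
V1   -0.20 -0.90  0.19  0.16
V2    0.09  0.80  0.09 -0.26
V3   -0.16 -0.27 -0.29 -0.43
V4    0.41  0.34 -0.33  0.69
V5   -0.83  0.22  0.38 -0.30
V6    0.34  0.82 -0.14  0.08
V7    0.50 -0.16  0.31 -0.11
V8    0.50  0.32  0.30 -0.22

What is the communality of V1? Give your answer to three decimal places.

h² = (-0.20)² + (-0.90)² + 0.19² + 0.16² = 0.0400 + 0.8100 + 0.0361 + 0.0256 = 0.9117

0.912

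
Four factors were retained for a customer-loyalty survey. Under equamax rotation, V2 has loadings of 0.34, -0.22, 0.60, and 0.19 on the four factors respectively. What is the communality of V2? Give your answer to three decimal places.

h² = 0.34² + (-0.22)² + 0.60² + 0.19² = 0.1156 + 0.0484 + 0.3600 + 0.0361 = 0.5601

0.560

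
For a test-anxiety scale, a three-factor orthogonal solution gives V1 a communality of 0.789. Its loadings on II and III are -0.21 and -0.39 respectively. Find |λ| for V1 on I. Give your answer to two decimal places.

0.77

Under orthogonal rotation h² = Σλ², so λ_I² = h² − (0.1962) = 0.789 − 0.1962 = 0.5928.
|λ| = √0.5928 = 0.7699.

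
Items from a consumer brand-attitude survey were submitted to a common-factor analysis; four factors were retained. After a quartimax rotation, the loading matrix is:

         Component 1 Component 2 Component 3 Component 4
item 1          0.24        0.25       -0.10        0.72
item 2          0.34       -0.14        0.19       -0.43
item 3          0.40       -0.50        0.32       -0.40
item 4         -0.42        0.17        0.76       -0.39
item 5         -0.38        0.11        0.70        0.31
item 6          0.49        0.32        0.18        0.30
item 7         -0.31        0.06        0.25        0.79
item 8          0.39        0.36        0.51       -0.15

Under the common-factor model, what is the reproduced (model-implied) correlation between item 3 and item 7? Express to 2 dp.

-0.39

r̂ = Σ λ_i·λ_j across factors = (0.40)(-0.31) + (-0.50)(0.06) + (0.32)(0.25) + (-0.40)(0.79)
  = -0.1240 -0.0300 +0.0800 -0.3160 = -0.3900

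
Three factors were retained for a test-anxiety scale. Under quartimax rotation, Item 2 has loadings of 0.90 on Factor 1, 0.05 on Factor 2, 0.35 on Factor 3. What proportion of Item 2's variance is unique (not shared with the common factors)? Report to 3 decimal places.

h² = 0.90² + 0.05² + 0.35² = 0.8100 + 0.0025 + 0.1225 = 0.9350
Uniqueness u² = 1 − h² = 1 − 0.9350 = 0.0650

0.065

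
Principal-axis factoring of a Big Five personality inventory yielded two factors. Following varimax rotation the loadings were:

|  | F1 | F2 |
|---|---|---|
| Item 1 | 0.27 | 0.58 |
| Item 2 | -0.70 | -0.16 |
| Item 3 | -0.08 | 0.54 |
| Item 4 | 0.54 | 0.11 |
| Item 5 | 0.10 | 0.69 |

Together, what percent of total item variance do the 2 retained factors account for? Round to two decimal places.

Communalities: 0.4093, 0.5156, 0.2980, 0.3037, 0.4861; Σh² = 2.0127.
Total variance with 5 standardized items is 5, so the solution explains 2.0127/5 = 0.4025 = 40.25%.

40.25%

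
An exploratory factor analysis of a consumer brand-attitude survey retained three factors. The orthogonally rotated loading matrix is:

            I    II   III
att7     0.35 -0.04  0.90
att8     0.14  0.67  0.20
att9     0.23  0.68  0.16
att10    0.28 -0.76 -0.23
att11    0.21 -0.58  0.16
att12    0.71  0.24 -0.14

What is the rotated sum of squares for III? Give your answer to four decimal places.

SS loadings for III = 0.90² + 0.20² + 0.16² + (-0.23)² + 0.16² + (-0.14)² = 0.8100 + 0.0400 + 0.0256 + 0.0529 + 0.0256 + 0.0196 = 0.9737

0.9737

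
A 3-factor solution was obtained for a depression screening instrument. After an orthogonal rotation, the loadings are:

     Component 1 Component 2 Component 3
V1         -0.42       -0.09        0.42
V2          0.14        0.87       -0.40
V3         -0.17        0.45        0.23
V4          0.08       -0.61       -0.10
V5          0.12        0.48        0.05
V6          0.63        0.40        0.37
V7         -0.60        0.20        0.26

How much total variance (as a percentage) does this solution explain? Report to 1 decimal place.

Communalities: 0.3609, 0.9365, 0.2843, 0.3885, 0.2473, 0.6938, 0.4676; Σh² = 3.3789.
Total variance with 7 standardized items is 7, so the solution explains 3.3789/7 = 0.4827 = 48.27%.

48.3%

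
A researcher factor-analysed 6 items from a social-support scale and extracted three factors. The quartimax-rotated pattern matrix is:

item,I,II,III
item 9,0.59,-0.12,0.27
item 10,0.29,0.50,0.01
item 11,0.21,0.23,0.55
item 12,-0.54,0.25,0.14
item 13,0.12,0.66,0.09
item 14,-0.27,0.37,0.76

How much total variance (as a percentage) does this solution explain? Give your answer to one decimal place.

46.5%

Communalities: 0.4354, 0.3342, 0.3995, 0.3737, 0.4581, 0.7874; Σh² = 2.7883.
Total variance with 6 standardized items is 6, so the solution explains 2.7883/6 = 0.4647 = 46.47%.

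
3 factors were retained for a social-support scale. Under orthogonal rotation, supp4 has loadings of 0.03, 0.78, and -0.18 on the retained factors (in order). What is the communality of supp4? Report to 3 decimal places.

h² = 0.03² + 0.78² + (-0.18)² = 0.0009 + 0.6084 + 0.0324 = 0.6417

0.642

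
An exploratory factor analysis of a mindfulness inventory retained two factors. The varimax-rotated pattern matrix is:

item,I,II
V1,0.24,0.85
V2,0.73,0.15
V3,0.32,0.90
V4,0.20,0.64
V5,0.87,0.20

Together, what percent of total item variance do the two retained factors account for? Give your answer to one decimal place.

69.9%

Communalities: 0.7801, 0.5554, 0.9124, 0.4496, 0.7969; Σh² = 3.4944.
Total variance with 5 standardized items is 5, so the solution explains 3.4944/5 = 0.6989 = 69.89%.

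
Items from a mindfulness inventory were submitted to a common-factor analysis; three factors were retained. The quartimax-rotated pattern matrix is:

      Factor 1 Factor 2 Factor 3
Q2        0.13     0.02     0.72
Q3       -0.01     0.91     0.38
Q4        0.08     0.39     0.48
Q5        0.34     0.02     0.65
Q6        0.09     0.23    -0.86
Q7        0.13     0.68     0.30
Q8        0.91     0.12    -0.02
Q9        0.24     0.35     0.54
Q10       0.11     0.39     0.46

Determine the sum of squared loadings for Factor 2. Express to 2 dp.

1.79

SS loadings for Factor 2 = 0.02² + 0.91² + 0.39² + 0.02² + 0.23² + 0.68² + 0.12² + 0.35² + 0.39² = 0.0004 + 0.8281 + 0.1521 + 0.0004 + 0.0529 + 0.4624 + 0.0144 + 0.1225 + 0.1521 = 1.7853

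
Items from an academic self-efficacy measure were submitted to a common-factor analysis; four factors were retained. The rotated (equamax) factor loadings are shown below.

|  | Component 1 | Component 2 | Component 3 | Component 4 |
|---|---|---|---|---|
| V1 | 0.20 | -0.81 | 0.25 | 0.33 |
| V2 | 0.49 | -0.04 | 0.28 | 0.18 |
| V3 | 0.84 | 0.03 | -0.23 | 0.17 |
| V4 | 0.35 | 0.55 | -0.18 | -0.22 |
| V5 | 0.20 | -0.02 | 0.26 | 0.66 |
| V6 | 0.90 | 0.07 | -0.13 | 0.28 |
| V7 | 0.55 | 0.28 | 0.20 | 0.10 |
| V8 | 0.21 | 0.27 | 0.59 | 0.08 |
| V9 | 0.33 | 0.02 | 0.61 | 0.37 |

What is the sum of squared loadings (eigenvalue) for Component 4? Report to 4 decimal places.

0.8859

SS loadings for Component 4 = 0.33² + 0.18² + 0.17² + (-0.22)² + 0.66² + 0.28² + 0.10² + 0.08² + 0.37² = 0.1089 + 0.0324 + 0.0289 + 0.0484 + 0.4356 + 0.0784 + 0.0100 + 0.0064 + 0.1369 = 0.8859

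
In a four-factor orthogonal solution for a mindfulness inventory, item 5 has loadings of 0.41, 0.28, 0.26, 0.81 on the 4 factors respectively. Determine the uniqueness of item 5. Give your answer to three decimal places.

h² = 0.41² + 0.28² + 0.26² + 0.81² = 0.1681 + 0.0784 + 0.0676 + 0.6561 = 0.9702
Uniqueness u² = 1 − h² = 1 − 0.9702 = 0.0298

0.030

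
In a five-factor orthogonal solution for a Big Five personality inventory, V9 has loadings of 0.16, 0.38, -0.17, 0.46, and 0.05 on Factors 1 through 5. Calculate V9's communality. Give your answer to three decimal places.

0.413

h² = 0.16² + 0.38² + (-0.17)² + 0.46² + 0.05² = 0.0256 + 0.1444 + 0.0289 + 0.2116 + 0.0025 = 0.4130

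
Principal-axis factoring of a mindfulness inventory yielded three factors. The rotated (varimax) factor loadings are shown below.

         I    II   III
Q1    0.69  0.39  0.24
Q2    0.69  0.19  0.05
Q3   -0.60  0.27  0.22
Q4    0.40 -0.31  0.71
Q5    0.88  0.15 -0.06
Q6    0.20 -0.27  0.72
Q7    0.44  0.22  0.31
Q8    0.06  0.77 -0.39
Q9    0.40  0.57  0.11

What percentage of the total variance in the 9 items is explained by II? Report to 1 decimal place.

15.8%

SS loadings for II = 0.39² + 0.19² + 0.27² + (-0.31)² + 0.15² + (-0.27)² + 0.22² + 0.77² + 0.57² = 1.4188
With 9 standardized items, total variance = 9. Proportion = 1.4188/9 = 0.1576 → 15.76%.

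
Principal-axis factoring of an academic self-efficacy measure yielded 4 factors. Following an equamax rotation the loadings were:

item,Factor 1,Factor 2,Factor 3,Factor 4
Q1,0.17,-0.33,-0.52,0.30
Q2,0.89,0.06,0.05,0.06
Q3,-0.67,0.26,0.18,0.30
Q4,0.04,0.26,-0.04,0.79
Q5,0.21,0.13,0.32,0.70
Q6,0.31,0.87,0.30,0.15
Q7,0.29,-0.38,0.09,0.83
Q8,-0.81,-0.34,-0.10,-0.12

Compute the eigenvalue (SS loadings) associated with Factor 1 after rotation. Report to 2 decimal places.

SS loadings for Factor 1 = 0.17² + 0.89² + (-0.67)² + 0.04² + 0.21² + 0.31² + 0.29² + (-0.81)² = 0.0289 + 0.7921 + 0.4489 + 0.0016 + 0.0441 + 0.0961 + 0.0841 + 0.6561 = 2.1519

2.15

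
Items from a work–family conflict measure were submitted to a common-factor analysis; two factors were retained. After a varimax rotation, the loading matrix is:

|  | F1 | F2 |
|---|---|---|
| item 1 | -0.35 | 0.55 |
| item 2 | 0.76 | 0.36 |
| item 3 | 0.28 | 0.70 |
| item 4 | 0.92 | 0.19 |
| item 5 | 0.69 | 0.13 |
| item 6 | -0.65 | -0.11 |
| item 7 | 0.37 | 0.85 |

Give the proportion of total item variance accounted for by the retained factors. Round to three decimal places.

0.624

Communalities: 0.4250, 0.7072, 0.5684, 0.8825, 0.4930, 0.4346, 0.8594; Σh² = 4.3701.
Total variance with 7 standardized items is 7, so the solution explains 4.3701/7 = 0.6243.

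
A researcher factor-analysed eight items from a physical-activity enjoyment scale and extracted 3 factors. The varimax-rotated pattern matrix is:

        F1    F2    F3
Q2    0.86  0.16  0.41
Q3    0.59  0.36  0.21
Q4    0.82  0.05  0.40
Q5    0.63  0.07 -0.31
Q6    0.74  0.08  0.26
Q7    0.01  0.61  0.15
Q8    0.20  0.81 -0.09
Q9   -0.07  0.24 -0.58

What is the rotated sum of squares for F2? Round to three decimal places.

SS loadings for F2 = 0.16² + 0.36² + 0.05² + 0.07² + 0.08² + 0.61² + 0.81² + 0.24² = 0.0256 + 0.1296 + 0.0025 + 0.0049 + 0.0064 + 0.3721 + 0.6561 + 0.0576 = 1.2548

1.255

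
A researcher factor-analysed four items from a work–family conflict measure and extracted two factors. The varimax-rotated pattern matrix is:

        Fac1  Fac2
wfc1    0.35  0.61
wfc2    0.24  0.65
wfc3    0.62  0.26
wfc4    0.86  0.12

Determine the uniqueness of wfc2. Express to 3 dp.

h² = 0.24² + 0.65² = 0.0576 + 0.4225 = 0.4801
Uniqueness u² = 1 − h² = 1 − 0.4801 = 0.5199

0.520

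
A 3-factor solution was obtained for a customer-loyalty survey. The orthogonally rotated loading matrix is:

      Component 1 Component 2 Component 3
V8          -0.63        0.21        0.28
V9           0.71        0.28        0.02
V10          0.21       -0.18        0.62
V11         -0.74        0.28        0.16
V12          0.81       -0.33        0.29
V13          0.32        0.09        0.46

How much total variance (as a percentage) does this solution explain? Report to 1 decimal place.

Communalities: 0.5194, 0.5829, 0.4609, 0.6516, 0.8491, 0.3221; Σh² = 3.3860.
Total variance with 6 standardized items is 6, so the solution explains 3.3860/6 = 0.5643 = 56.43%.

56.4%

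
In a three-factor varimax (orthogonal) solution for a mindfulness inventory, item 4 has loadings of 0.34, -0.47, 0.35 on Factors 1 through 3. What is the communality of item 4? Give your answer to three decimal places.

0.459

h² = 0.34² + (-0.47)² + 0.35² = 0.1156 + 0.2209 + 0.1225 = 0.4590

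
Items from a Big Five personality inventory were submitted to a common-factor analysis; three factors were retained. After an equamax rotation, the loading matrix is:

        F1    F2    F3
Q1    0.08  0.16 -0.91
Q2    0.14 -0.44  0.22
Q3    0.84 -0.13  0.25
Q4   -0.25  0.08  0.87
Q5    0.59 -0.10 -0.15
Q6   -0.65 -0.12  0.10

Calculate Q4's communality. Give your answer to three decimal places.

0.826

h² = (-0.25)² + 0.08² + 0.87² = 0.0625 + 0.0064 + 0.7569 = 0.8258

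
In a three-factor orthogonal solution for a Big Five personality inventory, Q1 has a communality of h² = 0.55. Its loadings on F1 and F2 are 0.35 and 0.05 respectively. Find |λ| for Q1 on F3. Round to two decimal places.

Under orthogonal rotation h² = Σλ², so λ_F3² = h² − (0.1250) = 0.55 − 0.1250 = 0.4250.
|λ| = √0.4250 = 0.6519.

0.65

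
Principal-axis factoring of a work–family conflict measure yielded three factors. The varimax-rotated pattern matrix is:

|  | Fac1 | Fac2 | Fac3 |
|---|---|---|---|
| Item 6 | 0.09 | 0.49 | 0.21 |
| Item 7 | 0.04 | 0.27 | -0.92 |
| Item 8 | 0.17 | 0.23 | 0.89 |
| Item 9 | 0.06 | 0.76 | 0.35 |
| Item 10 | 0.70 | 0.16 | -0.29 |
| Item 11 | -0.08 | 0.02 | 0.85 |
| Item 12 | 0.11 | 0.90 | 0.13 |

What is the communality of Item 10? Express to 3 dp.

0.600

h² = 0.70² + 0.16² + (-0.29)² = 0.4900 + 0.0256 + 0.0841 = 0.5997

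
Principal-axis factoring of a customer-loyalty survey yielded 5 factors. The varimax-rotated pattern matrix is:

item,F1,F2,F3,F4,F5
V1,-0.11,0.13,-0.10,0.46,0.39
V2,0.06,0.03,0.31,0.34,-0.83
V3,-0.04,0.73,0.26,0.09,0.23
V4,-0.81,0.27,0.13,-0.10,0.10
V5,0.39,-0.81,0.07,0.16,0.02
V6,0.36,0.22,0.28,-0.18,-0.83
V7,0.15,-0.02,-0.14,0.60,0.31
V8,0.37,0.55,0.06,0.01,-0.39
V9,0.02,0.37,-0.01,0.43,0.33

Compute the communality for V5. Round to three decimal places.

0.839

h² = 0.39² + (-0.81)² + 0.07² + 0.16² + 0.02² = 0.1521 + 0.6561 + 0.0049 + 0.0256 + 0.0004 = 0.8391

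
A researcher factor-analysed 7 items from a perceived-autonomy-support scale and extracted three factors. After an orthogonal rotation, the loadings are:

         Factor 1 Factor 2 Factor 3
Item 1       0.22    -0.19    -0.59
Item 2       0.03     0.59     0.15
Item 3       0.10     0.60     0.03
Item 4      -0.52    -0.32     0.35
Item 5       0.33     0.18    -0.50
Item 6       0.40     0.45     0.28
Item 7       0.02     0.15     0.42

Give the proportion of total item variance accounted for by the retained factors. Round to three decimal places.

Communalities: 0.4326, 0.3715, 0.3709, 0.4953, 0.3913, 0.4409, 0.1993; Σh² = 2.7018.
Total variance with 7 standardized items is 7, so the solution explains 2.7018/7 = 0.3860.

0.386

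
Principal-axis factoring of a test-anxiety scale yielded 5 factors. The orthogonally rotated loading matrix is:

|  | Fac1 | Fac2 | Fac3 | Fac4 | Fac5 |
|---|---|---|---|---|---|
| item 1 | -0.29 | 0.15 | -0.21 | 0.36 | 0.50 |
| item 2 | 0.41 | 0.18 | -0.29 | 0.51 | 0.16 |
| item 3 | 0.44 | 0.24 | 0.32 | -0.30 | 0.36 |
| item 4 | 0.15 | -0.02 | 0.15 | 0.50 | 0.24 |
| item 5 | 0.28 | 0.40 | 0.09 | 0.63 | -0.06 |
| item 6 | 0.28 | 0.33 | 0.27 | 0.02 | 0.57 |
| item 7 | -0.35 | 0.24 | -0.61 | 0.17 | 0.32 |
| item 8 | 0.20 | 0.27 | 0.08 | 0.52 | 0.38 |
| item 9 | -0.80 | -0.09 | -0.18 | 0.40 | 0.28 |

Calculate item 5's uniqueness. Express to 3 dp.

h² = 0.28² + 0.40² + 0.09² + 0.63² + (-0.06)² = 0.0784 + 0.1600 + 0.0081 + 0.3969 + 0.0036 = 0.6470
Uniqueness u² = 1 − h² = 1 − 0.6470 = 0.3530

0.353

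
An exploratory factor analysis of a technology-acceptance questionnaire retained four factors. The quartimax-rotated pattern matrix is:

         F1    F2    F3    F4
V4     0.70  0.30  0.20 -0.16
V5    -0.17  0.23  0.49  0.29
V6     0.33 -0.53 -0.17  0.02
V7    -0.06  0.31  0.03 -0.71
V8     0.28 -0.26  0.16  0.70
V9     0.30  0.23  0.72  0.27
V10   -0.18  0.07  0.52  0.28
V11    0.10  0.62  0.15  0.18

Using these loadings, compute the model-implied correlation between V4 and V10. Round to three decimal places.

r̂ = Σ λ_i·λ_j across factors = (0.70)(-0.18) + (0.30)(0.07) + (0.20)(0.52) + (-0.16)(0.28)
  = -0.1260 +0.0210 +0.1040 -0.0448 = -0.0458

-0.046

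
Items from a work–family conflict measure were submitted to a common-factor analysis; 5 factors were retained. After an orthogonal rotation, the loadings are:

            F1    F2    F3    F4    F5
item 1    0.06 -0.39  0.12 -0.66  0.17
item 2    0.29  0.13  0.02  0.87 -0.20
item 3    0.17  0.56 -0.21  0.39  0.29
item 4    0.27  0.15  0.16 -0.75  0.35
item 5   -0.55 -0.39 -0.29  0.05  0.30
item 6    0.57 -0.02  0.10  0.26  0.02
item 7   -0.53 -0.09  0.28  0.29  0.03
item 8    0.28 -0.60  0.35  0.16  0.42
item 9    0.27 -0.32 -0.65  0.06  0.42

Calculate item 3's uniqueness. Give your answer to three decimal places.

h² = 0.17² + 0.56² + (-0.21)² + 0.39² + 0.29² = 0.0289 + 0.3136 + 0.0441 + 0.1521 + 0.0841 = 0.6228
Uniqueness u² = 1 − h² = 1 − 0.6228 = 0.3772

0.377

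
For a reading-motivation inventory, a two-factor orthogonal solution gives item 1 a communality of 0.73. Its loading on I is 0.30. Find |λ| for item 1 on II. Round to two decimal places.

0.80

Under orthogonal rotation h² = Σλ², so λ_II² = h² − (0.0900) = 0.73 − 0.0900 = 0.6400.
|λ| = √0.6400 = 0.8000.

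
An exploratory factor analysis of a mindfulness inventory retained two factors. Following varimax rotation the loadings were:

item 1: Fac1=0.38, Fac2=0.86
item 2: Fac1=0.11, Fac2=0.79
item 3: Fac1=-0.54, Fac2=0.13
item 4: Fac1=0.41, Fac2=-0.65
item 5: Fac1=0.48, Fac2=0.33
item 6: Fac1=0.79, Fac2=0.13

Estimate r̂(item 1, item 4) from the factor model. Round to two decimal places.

-0.40

r̂ = Σ λ_i·λ_j across factors = (0.38)(0.41) + (0.86)(-0.65)
  = +0.1558 -0.5590 = -0.4032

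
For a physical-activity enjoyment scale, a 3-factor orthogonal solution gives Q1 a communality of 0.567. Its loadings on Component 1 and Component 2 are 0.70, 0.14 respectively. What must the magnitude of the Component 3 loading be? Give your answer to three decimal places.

Under orthogonal rotation h² = Σλ², so λ_Component 3² = h² − (0.5096) = 0.567 − 0.5096 = 0.0574.
|λ| = √0.0574 = 0.2396.

0.240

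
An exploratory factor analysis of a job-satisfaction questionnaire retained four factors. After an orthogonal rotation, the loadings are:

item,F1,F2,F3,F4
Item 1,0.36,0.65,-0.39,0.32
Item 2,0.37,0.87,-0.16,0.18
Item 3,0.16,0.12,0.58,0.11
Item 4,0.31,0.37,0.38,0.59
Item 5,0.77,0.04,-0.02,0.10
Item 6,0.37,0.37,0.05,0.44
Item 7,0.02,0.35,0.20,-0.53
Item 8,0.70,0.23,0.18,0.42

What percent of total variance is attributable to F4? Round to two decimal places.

SS loadings for F4 = 0.32² + 0.18² + 0.11² + 0.59² + 0.10² + 0.44² + (-0.53)² + 0.42² = 1.1559
With 8 standardized items, total variance = 8. Proportion = 1.1559/8 = 0.1445 → 14.45%.

14.45%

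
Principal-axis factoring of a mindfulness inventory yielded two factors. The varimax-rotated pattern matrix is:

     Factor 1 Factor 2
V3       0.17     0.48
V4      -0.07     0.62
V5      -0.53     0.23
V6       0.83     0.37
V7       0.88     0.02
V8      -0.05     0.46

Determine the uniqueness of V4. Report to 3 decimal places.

0.611

h² = (-0.07)² + 0.62² = 0.0049 + 0.3844 = 0.3893
Uniqueness u² = 1 − h² = 1 − 0.3893 = 0.6107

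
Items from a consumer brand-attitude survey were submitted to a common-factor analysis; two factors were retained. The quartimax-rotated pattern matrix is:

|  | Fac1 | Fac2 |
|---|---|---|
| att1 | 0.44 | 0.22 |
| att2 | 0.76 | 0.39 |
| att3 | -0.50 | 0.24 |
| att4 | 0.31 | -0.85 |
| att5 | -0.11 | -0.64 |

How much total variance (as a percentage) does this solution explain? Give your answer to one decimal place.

Communalities: 0.2420, 0.7297, 0.3076, 0.8186, 0.4217; Σh² = 2.5196.
Total variance with 5 standardized items is 5, so the solution explains 2.5196/5 = 0.5039 = 50.39%.

50.4%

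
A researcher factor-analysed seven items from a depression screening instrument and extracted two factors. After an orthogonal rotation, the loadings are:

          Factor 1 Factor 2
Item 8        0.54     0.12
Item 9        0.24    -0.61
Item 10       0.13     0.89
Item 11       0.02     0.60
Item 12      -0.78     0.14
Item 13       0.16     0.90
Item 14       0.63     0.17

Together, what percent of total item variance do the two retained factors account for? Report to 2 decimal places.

Communalities: 0.3060, 0.4297, 0.8090, 0.3604, 0.6280, 0.8356, 0.4258; Σh² = 3.7945.
Total variance with 7 standardized items is 7, so the solution explains 3.7945/7 = 0.5421 = 54.21%.

54.21%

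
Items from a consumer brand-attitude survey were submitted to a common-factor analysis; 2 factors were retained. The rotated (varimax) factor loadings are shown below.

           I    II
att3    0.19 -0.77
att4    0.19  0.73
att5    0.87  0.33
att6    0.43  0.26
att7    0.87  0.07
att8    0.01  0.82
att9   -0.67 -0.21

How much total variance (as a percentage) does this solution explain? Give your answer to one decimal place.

60.6%

Communalities: 0.6290, 0.5690, 0.8658, 0.2525, 0.7618, 0.6725, 0.4930; Σh² = 4.2436.
Total variance with 7 standardized items is 7, so the solution explains 4.2436/7 = 0.6062 = 60.62%.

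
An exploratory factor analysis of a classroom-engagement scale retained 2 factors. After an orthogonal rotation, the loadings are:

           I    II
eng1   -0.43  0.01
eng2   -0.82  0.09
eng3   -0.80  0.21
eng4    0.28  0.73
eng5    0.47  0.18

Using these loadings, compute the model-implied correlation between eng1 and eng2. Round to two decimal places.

0.35

r̂ = Σ λ_i·λ_j across factors = (-0.43)(-0.82) + (0.01)(0.09)
  = +0.3526 +0.0009 = 0.3535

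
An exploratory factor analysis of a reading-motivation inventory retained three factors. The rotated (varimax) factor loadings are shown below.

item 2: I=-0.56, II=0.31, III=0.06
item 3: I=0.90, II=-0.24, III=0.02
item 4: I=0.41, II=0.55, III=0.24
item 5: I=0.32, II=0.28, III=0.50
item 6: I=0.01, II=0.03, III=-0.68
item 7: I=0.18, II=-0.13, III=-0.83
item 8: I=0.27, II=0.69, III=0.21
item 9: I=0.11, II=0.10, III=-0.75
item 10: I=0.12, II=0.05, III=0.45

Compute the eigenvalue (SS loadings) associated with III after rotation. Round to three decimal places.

SS loadings for III = 0.06² + 0.02² + 0.24² + 0.50² + (-0.68)² + (-0.83)² + 0.21² + (-0.75)² + 0.45² = 0.0036 + 0.0004 + 0.0576 + 0.2500 + 0.4624 + 0.6889 + 0.0441 + 0.5625 + 0.2025 = 2.2720

2.272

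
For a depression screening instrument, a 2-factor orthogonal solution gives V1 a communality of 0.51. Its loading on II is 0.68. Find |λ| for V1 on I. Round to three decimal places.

0.218

Under orthogonal rotation h² = Σλ², so λ_I² = h² − (0.4624) = 0.51 − 0.4624 = 0.0476.
|λ| = √0.0476 = 0.2182.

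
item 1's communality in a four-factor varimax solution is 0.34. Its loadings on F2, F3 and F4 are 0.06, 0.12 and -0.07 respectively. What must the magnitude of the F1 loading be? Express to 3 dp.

0.563

Under orthogonal rotation h² = Σλ², so λ_F1² = h² − (0.0229) = 0.34 − 0.0229 = 0.3171.
|λ| = √0.3171 = 0.5631.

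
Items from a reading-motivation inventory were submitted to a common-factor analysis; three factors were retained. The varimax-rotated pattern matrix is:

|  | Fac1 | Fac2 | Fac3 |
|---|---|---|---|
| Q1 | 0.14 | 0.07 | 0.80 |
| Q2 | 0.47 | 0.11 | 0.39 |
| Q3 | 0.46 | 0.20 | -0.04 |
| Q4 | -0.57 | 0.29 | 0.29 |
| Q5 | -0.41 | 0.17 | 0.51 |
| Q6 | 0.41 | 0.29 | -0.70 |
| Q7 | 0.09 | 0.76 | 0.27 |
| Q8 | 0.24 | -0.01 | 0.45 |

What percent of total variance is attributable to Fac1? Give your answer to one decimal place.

14.7%

SS loadings for Fac1 = 0.14² + 0.47² + 0.46² + (-0.57)² + (-0.41)² + 0.41² + 0.09² + 0.24² = 1.1789
With 8 standardized items, total variance = 8. Proportion = 1.1789/8 = 0.1474 → 14.74%.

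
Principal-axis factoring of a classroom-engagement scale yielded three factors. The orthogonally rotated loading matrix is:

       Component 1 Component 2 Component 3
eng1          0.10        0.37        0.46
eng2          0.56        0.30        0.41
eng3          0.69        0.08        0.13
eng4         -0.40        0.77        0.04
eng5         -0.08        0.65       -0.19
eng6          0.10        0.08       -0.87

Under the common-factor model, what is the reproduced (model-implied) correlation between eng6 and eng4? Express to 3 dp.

-0.013

r̂ = Σ λ_i·λ_j across factors = (0.10)(-0.40) + (0.08)(0.77) + (-0.87)(0.04)
  = -0.0400 +0.0616 -0.0348 = -0.0132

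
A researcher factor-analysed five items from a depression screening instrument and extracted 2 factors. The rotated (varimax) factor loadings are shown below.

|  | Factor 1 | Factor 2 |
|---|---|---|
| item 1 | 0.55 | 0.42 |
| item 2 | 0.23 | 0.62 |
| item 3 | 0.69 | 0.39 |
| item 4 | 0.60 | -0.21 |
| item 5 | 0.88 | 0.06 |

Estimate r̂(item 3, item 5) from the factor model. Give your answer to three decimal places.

0.631

r̂ = Σ λ_i·λ_j across factors = (0.69)(0.88) + (0.39)(0.06)
  = +0.6072 +0.0234 = 0.6306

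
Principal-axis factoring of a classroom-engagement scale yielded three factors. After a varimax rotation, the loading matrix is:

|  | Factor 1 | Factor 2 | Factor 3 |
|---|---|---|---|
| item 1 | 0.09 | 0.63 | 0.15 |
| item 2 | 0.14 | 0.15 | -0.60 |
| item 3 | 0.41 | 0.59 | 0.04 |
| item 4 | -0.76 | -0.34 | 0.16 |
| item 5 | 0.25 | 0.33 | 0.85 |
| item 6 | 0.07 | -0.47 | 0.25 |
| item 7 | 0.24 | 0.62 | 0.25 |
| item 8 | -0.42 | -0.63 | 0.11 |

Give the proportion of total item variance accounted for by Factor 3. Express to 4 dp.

0.1587

SS loadings for Factor 3 = 0.15² + (-0.60)² + 0.04² + 0.16² + 0.85² + 0.25² + 0.25² + 0.11² = 1.2693
Proportion of variance = 1.2693 / 8 = 0.1587.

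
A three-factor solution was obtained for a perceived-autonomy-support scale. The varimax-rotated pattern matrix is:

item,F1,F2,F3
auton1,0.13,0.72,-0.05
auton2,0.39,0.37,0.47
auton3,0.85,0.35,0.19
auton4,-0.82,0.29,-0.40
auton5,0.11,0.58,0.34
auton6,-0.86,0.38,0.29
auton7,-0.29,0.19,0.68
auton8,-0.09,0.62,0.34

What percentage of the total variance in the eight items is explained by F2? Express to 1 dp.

22.0%

SS loadings for F2 = 0.72² + 0.37² + 0.35² + 0.29² + 0.58² + 0.38² + 0.19² + 0.62² = 1.7632
With 8 standardized items, total variance = 8. Proportion = 1.7632/8 = 0.2204 → 22.04%.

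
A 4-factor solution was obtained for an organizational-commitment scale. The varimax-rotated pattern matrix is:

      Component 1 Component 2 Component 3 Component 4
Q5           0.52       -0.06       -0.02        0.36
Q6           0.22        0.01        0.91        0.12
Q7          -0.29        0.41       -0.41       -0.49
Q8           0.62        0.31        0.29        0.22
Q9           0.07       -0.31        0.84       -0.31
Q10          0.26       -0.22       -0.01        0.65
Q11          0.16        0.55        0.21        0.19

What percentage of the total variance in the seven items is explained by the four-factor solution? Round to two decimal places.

63.11%

Communalities: 0.4040, 0.8910, 0.6604, 0.6130, 0.9027, 0.5386, 0.4083; Σh² = 4.4180.
Total variance with 7 standardized items is 7, so the solution explains 4.4180/7 = 0.6311 = 63.11%.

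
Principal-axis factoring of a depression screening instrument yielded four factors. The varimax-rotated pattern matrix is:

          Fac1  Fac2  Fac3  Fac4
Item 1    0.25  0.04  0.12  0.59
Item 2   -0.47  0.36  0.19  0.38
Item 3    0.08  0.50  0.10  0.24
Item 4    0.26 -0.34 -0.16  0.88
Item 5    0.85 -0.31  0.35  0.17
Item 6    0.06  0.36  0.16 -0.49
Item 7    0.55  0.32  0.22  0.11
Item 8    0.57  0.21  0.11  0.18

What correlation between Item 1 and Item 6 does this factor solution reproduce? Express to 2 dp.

-0.24

r̂ = Σ λ_i·λ_j across factors = (0.25)(0.06) + (0.04)(0.36) + (0.12)(0.16) + (0.59)(-0.49)
  = +0.0150 +0.0144 +0.0192 -0.2891 = -0.2405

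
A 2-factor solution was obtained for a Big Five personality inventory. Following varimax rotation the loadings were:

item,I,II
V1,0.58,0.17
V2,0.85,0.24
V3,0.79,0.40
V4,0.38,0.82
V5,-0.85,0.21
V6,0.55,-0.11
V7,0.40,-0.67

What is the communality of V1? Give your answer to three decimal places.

h² = 0.58² + 0.17² = 0.3364 + 0.0289 = 0.3653

0.365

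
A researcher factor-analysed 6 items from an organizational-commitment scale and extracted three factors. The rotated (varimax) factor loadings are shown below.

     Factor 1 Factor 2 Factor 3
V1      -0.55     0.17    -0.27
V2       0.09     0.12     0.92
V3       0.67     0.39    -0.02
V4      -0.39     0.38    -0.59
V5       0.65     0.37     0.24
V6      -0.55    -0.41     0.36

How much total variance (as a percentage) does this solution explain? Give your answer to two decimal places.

62.27%

Communalities: 0.4043, 0.8689, 0.6014, 0.6446, 0.6170, 0.6002; Σh² = 3.7364.
Total variance with 6 standardized items is 6, so the solution explains 3.7364/6 = 0.6227 = 62.27%.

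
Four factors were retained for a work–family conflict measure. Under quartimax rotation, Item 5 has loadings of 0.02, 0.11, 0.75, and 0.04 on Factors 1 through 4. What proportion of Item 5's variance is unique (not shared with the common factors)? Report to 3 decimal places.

h² = 0.02² + 0.11² + 0.75² + 0.04² = 0.0004 + 0.0121 + 0.5625 + 0.0016 = 0.5766
Uniqueness u² = 1 − h² = 1 − 0.5766 = 0.4234

0.423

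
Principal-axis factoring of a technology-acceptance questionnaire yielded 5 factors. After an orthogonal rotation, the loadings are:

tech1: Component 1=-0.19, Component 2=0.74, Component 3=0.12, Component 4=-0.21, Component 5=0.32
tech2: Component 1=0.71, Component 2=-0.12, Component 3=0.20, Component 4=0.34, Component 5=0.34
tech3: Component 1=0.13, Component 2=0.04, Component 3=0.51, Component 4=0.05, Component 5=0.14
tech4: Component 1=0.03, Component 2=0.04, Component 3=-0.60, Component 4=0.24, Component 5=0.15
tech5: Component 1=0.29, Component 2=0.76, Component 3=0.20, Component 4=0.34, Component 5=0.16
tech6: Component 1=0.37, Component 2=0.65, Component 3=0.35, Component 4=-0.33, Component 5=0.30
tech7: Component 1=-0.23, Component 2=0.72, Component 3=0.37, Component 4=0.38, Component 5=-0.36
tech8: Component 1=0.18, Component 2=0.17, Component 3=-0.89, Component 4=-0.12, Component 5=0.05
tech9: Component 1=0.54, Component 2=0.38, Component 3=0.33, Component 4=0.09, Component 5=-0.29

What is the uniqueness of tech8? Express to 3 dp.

h² = 0.18² + 0.17² + (-0.89)² + (-0.12)² + 0.05² = 0.0324 + 0.0289 + 0.7921 + 0.0144 + 0.0025 = 0.8703
Uniqueness u² = 1 − h² = 1 − 0.8703 = 0.1297

0.130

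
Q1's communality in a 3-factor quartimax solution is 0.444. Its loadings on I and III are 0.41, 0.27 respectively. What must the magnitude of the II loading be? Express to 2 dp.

0.45

Under orthogonal rotation h² = Σλ², so λ_II² = h² − (0.2410) = 0.444 − 0.2410 = 0.2030.
|λ| = √0.2030 = 0.4506.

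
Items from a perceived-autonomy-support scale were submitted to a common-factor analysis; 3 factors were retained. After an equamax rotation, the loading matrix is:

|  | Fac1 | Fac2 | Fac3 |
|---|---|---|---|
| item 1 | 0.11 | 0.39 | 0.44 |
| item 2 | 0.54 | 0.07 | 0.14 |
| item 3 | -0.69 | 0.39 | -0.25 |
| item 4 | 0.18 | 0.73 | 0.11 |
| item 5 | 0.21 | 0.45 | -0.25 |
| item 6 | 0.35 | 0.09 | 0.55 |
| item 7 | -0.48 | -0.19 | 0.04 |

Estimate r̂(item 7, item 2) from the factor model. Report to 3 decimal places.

-0.267

r̂ = Σ λ_i·λ_j across factors = (-0.48)(0.54) + (-0.19)(0.07) + (0.04)(0.14)
  = -0.2592 -0.0133 +0.0056 = -0.2669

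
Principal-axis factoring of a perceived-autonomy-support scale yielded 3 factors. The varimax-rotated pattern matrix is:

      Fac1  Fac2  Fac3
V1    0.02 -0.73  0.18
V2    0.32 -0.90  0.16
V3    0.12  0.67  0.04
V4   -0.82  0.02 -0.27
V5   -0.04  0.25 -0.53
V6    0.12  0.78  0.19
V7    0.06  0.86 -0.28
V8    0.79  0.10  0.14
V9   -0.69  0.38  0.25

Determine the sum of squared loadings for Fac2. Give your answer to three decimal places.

SS loadings for Fac2 = (-0.73)² + (-0.90)² + 0.67² + 0.02² + 0.25² + 0.78² + 0.86² + 0.10² + 0.38² = 0.5329 + 0.8100 + 0.4489 + 0.0004 + 0.0625 + 0.6084 + 0.7396 + 0.0100 + 0.1444 = 3.3571

3.357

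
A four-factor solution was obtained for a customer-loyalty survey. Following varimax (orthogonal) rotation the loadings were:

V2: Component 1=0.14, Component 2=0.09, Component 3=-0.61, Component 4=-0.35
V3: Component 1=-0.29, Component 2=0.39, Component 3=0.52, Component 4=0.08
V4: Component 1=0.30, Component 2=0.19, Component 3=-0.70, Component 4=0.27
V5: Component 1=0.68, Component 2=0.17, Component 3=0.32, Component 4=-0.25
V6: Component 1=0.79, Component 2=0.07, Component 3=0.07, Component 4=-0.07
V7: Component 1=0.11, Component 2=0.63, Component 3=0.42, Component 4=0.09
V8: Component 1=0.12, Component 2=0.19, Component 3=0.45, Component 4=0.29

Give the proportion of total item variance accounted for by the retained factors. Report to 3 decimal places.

0.564

Communalities: 0.5223, 0.5130, 0.6890, 0.6562, 0.6388, 0.5935, 0.3371; Σh² = 3.9499.
Total variance with 7 standardized items is 7, so the solution explains 3.9499/7 = 0.5643.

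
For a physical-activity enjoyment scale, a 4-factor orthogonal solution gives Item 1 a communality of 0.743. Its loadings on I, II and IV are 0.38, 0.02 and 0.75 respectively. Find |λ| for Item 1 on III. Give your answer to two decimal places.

Under orthogonal rotation h² = Σλ², so λ_III² = h² − (0.7073) = 0.743 − 0.7073 = 0.0357.
|λ| = √0.0357 = 0.1889.

0.19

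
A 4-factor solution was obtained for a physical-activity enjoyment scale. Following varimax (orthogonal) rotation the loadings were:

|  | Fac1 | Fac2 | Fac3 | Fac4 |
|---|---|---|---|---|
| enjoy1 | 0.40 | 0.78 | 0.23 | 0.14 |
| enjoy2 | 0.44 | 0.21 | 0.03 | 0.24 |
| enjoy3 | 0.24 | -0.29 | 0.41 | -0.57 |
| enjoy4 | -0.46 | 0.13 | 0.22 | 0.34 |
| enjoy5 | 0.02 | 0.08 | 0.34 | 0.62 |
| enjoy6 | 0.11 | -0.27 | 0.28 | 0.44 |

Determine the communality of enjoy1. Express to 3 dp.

0.841

h² = 0.40² + 0.78² + 0.23² + 0.14² = 0.1600 + 0.6084 + 0.0529 + 0.0196 = 0.8409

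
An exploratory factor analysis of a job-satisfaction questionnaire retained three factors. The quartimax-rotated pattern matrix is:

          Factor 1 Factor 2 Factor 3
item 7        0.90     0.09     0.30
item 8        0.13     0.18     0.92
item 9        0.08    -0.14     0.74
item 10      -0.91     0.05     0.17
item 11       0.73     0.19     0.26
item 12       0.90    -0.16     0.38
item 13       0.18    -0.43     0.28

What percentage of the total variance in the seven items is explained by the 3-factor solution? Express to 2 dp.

SS loadings by factor: 3.0367, 0.3092, 1.8033; total = 5.1492.
Total variance with 7 standardized items is 7, so the solution explains 5.1492/7 = 0.7356 = 73.56%.

73.56%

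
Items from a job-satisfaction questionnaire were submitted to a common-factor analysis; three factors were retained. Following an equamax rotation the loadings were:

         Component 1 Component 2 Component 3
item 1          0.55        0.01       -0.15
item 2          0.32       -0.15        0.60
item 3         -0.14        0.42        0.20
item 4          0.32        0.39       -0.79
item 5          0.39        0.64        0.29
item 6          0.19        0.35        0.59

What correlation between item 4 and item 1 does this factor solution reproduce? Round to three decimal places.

r̂ = Σ λ_i·λ_j across factors = (0.32)(0.55) + (0.39)(0.01) + (-0.79)(-0.15)
  = +0.1760 +0.0039 +0.1185 = 0.2984

0.298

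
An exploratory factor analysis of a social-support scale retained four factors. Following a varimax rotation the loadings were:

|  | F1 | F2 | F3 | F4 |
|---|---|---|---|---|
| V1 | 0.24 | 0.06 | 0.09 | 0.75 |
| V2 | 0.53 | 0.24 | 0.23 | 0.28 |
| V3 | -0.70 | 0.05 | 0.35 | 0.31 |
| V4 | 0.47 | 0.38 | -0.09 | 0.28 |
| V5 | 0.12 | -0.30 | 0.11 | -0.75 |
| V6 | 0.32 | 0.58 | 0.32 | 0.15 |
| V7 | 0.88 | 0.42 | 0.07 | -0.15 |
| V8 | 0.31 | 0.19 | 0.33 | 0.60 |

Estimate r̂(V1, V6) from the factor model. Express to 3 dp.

r̂ = Σ λ_i·λ_j across factors = (0.24)(0.32) + (0.06)(0.58) + (0.09)(0.32) + (0.75)(0.15)
  = +0.0768 +0.0348 +0.0288 +0.1125 = 0.2529

0.253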